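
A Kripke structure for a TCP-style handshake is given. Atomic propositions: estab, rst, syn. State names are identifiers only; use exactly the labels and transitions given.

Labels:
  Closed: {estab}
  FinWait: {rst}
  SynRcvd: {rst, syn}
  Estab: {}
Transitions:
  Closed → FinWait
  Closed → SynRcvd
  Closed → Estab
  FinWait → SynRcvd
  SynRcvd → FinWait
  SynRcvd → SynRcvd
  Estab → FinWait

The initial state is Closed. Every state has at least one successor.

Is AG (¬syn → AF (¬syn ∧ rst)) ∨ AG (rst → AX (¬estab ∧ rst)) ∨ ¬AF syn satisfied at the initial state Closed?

States satisfying ¬syn → AF (¬syn ∧ rst): {FinWait, SynRcvd, Estab}.
States satisfying AG (¬syn → AF (¬syn ∧ rst)): {FinWait, SynRcvd, Estab}.
States satisfying rst → AX (¬estab ∧ rst): {Closed, FinWait, SynRcvd, Estab}.
States satisfying AG (rst → AX (¬estab ∧ rst)): {Closed, FinWait, SynRcvd, Estab}.
States satisfying syn: {SynRcvd}.
States satisfying AF syn: {Closed, FinWait, SynRcvd, Estab}.
States satisfying ¬AF syn: ∅.
States satisfying AG (¬syn → AF (¬syn ∧ rst)) ∨ AG (rst → AX (¬estab ∧ rst)) ∨ ¬AF syn: {Closed, FinWait, SynRcvd, Estab}.
Closed ∈ Sat(AG (¬syn → AF (¬syn ∧ rst)) ∨ AG (rst → AX (¬estab ∧ rst)) ∨ ¬AF syn).

Satisfied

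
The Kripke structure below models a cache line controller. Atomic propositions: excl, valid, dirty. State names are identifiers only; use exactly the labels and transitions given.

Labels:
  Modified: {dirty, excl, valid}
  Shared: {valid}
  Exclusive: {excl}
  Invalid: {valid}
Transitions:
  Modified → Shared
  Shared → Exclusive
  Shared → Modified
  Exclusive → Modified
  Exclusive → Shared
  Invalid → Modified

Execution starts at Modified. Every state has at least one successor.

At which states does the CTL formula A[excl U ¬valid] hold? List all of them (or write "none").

{Exclusive}

States satisfying excl: {Modified, Exclusive}.
States satisfying ¬valid: {Exclusive}.
States satisfying A[excl U ¬valid]: {Exclusive}.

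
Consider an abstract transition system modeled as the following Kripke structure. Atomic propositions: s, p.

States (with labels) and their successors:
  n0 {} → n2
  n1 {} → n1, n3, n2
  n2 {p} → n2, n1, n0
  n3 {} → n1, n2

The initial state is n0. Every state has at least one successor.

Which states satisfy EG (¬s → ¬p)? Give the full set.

States satisfying ¬s → ¬p: {n0, n1, n3}.
States satisfying EG (¬s → ¬p): {n1, n3}.

{n1, n3}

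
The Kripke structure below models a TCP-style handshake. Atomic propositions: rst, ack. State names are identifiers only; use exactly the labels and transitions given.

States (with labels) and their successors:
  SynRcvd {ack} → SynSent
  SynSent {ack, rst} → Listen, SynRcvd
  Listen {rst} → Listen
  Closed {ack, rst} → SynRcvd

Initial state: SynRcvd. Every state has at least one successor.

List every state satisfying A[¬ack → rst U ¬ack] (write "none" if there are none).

States satisfying ¬ack → rst: {SynRcvd, SynSent, Listen, Closed}.
States satisfying ¬ack: {Listen}.
States satisfying A[¬ack → rst U ¬ack]: {Listen}.

{Listen}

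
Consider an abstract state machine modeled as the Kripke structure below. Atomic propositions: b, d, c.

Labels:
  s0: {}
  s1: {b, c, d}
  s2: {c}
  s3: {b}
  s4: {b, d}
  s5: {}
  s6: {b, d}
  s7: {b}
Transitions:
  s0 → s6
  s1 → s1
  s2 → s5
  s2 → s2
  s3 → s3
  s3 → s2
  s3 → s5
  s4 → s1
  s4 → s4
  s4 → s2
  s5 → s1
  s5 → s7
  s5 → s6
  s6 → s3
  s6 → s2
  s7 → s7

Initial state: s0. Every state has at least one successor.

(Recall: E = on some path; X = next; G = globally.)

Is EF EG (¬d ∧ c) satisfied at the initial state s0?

States satisfying EG (¬d ∧ c): {s2}.
States satisfying EF EG (¬d ∧ c): {s0, s2, s3, s4, s5, s6}.
Some path from s0 reaches a state where EG (¬d ∧ c) holds.
s0 ∈ Sat(EF EG (¬d ∧ c)).

Holds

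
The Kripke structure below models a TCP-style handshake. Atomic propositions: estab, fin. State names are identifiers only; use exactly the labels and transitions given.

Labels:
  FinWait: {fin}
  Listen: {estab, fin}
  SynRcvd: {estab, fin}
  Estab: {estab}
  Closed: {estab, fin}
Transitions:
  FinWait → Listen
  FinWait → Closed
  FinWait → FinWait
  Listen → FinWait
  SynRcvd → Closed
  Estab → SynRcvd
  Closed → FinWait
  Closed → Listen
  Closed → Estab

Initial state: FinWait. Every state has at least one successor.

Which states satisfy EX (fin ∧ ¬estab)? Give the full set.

{FinWait, Listen, Closed}

States satisfying fin ∧ ¬estab: {FinWait}.
States satisfying EX (fin ∧ ¬estab): {FinWait, Listen, Closed}.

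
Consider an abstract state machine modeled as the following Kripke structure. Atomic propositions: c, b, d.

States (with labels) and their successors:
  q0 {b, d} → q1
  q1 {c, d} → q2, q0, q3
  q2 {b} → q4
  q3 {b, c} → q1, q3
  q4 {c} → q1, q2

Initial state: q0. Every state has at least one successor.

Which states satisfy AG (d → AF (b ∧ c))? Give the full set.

none

States satisfying d → AF (b ∧ c): {q2, q3, q4}.
States satisfying AG (d → AF (b ∧ c)): ∅.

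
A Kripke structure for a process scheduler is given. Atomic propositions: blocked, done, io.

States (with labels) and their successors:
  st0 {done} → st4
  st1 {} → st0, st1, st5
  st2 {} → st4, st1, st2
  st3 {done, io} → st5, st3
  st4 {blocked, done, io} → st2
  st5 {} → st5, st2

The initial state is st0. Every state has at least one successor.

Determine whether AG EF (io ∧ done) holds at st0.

States satisfying EF (io ∧ done): {st0, st1, st2, st3, st4, st5}.
States satisfying AG EF (io ∧ done): {st0, st1, st2, st3, st4, st5}.
Every state reachable from st0 satisfies EF (io ∧ done).
st0 ∈ Sat(AG EF (io ∧ done)).

Holds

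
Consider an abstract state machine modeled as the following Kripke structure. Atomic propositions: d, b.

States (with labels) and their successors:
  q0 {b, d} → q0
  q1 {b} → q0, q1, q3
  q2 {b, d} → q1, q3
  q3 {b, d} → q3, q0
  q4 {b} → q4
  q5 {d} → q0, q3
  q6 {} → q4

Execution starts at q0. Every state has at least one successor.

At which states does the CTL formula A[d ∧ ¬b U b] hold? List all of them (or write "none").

{q0, q1, q2, q3, q4, q5}

States satisfying d ∧ ¬b: {q5}.
States satisfying b: {q0, q1, q2, q3, q4}.
States satisfying A[d ∧ ¬b U b]: {q0, q1, q2, q3, q4, q5}.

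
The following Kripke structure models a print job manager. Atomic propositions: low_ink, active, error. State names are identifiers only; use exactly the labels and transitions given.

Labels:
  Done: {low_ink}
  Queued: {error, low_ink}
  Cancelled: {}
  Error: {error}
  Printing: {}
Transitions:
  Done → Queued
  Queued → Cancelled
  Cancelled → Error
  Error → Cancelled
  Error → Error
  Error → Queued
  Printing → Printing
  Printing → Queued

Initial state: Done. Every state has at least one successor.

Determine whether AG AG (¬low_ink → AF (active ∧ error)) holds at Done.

Violated

States satisfying AG (¬low_ink → AF (active ∧ error)): ∅.
States satisfying AG AG (¬low_ink → AF (active ∧ error)): ∅.
Cancelled is reachable from Done and violates AG (¬low_ink → AF (active ∧ error)), so AG fails at Done.
Done ∉ Sat(AG AG (¬low_ink → AF (active ∧ error))).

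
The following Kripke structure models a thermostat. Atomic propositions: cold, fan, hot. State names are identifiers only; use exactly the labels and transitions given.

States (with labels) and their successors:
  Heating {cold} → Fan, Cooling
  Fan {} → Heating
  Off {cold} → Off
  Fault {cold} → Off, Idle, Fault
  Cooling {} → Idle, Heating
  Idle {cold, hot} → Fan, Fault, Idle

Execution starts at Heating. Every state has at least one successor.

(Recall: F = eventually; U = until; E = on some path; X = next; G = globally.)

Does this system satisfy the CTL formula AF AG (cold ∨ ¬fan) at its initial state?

Satisfied

States satisfying AG (cold ∨ ¬fan): {Heating, Fan, Off, Fault, Cooling, Idle}.
States satisfying AF AG (cold ∨ ¬fan): {Heating, Fan, Off, Fault, Cooling, Idle}.
Heating ∈ Sat(AF AG (cold ∨ ¬fan)).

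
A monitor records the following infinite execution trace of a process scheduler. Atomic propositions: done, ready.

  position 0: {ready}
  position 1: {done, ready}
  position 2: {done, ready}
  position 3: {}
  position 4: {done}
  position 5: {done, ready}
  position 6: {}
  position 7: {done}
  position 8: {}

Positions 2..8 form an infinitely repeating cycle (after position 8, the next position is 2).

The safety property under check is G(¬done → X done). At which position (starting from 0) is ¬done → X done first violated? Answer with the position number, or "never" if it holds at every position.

never

¬done → X done holds at every position 0..8, and those are all the positions the trace ever visits, so the invariant G(¬done → X done) is never violated.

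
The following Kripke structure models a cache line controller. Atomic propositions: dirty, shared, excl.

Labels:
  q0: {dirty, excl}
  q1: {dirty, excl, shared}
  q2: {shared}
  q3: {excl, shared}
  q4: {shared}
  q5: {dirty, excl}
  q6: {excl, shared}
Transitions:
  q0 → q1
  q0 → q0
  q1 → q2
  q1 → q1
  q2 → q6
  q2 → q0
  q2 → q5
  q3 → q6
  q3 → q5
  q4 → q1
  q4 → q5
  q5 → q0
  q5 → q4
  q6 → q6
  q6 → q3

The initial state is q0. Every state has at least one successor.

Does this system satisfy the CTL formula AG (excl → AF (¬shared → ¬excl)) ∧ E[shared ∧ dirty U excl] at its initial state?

No

States satisfying excl → AF (¬shared → ¬excl): {q1, q2, q3, q4, q6}.
States satisfying AG (excl → AF (¬shared → ¬excl)): ∅.
States satisfying shared ∧ dirty: {q1}.
States satisfying excl: {q0, q1, q3, q5, q6}.
States satisfying E[shared ∧ dirty U excl]: {q0, q1, q3, q5, q6}.
States satisfying AG (excl → AF (¬shared → ¬excl)) ∧ E[shared ∧ dirty U excl]: ∅.
q0 ∉ Sat(AG (excl → AF (¬shared → ¬excl)) ∧ E[shared ∧ dirty U excl]).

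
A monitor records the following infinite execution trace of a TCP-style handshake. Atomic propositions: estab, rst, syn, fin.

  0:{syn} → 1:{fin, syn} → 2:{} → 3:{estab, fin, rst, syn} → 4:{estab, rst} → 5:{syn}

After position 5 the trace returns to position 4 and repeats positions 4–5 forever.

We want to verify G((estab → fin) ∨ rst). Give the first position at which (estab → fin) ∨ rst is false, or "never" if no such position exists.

never

(estab → fin) ∨ rst holds at every position 0..5, and those are all the positions the trace ever visits, so the invariant G((estab → fin) ∨ rst) is never violated.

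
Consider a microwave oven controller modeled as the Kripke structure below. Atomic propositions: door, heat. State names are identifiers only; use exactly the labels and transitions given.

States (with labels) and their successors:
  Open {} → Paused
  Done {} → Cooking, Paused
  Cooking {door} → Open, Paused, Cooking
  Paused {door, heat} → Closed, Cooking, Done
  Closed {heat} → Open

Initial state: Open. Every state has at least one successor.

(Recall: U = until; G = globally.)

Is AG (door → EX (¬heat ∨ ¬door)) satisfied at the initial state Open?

States satisfying door → EX (¬heat ∨ ¬door): {Open, Done, Cooking, Paused, Closed}.
States satisfying AG (door → EX (¬heat ∨ ¬door)): {Open, Done, Cooking, Paused, Closed}.
Every state reachable from Open satisfies door → EX (¬heat ∨ ¬door).
Open ∈ Sat(AG (door → EX (¬heat ∨ ¬door))).

Holds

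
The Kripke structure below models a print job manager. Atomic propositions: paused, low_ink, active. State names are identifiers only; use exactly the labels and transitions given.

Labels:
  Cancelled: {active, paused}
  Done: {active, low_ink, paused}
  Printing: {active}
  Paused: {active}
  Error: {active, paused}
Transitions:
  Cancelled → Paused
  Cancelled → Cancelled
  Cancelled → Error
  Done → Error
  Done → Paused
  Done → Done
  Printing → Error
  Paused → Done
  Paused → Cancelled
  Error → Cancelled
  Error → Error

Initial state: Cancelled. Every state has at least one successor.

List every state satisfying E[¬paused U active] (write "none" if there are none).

States satisfying ¬paused: {Printing, Paused}.
States satisfying active: {Cancelled, Done, Printing, Paused, Error}.
States satisfying E[¬paused U active]: {Cancelled, Done, Printing, Paused, Error}.

{Cancelled, Done, Printing, Paused, Error}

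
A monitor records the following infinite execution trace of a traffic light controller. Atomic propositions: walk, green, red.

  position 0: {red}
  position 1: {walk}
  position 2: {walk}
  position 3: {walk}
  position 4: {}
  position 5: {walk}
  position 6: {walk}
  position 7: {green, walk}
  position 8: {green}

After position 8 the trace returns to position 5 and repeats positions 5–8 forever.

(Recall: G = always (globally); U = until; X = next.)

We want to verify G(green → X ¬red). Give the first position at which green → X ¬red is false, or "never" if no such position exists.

never

green → X ¬red holds at every position 0..8, and those are all the positions the trace ever visits, so the invariant G(green → X ¬red) is never violated.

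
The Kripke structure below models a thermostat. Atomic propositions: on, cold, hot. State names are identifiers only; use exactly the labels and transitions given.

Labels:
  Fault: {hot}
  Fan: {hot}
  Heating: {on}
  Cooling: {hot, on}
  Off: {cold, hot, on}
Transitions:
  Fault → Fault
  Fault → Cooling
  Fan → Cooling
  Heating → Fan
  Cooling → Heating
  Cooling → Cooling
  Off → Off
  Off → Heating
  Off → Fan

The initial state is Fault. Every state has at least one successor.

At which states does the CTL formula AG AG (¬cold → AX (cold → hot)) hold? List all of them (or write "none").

{Fault, Fan, Heating, Cooling, Off}

States satisfying AG (¬cold → AX (cold → hot)): {Fault, Fan, Heating, Cooling, Off}.
States satisfying AG AG (¬cold → AX (cold → hot)): {Fault, Fan, Heating, Cooling, Off}.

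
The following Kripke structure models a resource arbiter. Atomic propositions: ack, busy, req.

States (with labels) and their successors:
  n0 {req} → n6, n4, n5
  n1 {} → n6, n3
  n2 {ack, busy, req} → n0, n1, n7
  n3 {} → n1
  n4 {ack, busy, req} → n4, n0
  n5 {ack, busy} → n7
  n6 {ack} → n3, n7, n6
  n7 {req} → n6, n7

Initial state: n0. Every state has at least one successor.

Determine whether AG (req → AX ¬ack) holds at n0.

States satisfying req → AX ¬ack: {n1, n2, n3, n5, n6}.
States satisfying AG (req → AX ¬ack): ∅.
n0 is reachable from n0 and violates req → AX ¬ack, so AG fails at n0.
n0 ∉ Sat(AG (req → AX ¬ack)).

No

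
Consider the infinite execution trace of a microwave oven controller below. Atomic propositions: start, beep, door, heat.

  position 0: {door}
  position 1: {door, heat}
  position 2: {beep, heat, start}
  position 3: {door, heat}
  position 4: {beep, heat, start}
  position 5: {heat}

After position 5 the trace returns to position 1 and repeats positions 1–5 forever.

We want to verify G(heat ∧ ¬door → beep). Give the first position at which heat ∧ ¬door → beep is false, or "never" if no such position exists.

Check heat ∧ ¬door → beep at each position in order: 0 ✓, 1 ✓, 2 ✓, 3 ✓, 4 ✓.
At position 5 the labels are {heat}, so heat ∧ ¬door → beep is false there. This is the first violation.

5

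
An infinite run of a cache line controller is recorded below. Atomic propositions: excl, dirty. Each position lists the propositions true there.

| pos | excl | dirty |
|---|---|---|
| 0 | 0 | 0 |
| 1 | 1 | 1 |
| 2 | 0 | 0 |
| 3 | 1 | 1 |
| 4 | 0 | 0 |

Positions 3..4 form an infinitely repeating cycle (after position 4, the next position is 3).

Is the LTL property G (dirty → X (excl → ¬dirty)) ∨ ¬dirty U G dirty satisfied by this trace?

dirty → X (excl → ¬dirty) holds at every position 0..4, and those are all positions ever visited, so G (dirty → X (excl → ¬dirty)) holds.
Positions where dirty holds: 1, 3.
Check X (excl → ¬dirty) at each: 1→ok, 3→ok.
Walking from position 0: at position 1, G dirty has not yet held and ¬dirty fails, so ¬dirty U G dirty is false.
At position 0: G (dirty → X (excl → ¬dirty)) is true; ¬dirty U G dirty is false; so G (dirty → X (excl → ¬dirty)) ∨ ¬dirty U G dirty is true.

Yes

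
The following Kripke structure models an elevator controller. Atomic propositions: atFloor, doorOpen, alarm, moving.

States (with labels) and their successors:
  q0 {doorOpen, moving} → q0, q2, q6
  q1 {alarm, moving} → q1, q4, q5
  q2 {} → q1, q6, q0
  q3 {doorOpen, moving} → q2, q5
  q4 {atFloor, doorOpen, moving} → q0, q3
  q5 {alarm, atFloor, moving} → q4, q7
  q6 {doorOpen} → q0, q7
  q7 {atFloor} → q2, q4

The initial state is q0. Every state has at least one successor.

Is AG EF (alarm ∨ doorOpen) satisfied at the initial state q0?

Satisfied

States satisfying EF (alarm ∨ doorOpen): {q0, q1, q2, q3, q4, q5, q6, q7}.
States satisfying AG EF (alarm ∨ doorOpen): {q0, q1, q2, q3, q4, q5, q6, q7}.
Every state reachable from q0 satisfies EF (alarm ∨ doorOpen).
q0 ∈ Sat(AG EF (alarm ∨ doorOpen)).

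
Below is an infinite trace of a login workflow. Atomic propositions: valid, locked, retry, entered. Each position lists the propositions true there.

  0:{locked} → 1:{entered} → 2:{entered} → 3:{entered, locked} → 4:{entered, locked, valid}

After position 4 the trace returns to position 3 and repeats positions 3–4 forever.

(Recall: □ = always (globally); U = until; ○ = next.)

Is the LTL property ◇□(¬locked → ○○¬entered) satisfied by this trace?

Holds

□(¬locked → ○○¬entered) holds at position 3, which is reachable from 0, so ◇□(¬locked → ○○¬entered) holds.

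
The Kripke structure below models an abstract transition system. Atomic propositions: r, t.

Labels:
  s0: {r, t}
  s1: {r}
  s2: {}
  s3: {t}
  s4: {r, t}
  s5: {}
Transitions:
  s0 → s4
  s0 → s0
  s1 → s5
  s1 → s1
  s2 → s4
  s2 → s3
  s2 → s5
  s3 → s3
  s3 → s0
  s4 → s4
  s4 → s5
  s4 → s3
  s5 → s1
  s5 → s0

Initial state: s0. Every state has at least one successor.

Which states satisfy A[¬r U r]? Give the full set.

{s0, s1, s4, s5}

States satisfying ¬r: {s2, s3, s5}.
States satisfying r: {s0, s1, s4}.
States satisfying A[¬r U r]: {s0, s1, s4, s5}.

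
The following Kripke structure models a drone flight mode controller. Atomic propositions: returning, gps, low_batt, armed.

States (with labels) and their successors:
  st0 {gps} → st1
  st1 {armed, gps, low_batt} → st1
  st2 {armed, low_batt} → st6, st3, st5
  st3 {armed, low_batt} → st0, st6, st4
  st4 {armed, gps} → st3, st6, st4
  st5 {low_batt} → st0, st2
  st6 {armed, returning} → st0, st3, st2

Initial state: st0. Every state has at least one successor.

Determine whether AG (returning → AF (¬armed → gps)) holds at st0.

Satisfied

States satisfying returning → AF (¬armed → gps): {st0, st1, st2, st3, st4, st5, st6}.
States satisfying AG (returning → AF (¬armed → gps)): {st0, st1, st2, st3, st4, st5, st6}.
Every state reachable from st0 satisfies returning → AF (¬armed → gps).
st0 ∈ Sat(AG (returning → AF (¬armed → gps))).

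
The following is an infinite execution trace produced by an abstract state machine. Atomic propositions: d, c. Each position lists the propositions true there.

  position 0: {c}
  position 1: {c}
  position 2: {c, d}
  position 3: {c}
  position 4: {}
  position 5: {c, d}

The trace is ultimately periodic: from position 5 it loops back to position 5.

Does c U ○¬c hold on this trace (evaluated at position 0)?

Walking from position 0: ○¬c first holds at position 3, and c holds at every earlier position along the way, so c U ○¬c holds.

Yes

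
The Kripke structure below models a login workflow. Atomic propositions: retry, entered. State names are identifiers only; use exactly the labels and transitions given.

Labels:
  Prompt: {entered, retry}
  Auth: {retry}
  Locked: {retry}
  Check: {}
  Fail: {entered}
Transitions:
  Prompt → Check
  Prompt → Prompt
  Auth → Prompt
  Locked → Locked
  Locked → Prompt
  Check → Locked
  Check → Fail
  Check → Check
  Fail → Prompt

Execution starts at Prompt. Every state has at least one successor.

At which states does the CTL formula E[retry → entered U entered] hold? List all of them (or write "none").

States satisfying retry → entered: {Prompt, Check, Fail}.
States satisfying entered: {Prompt, Fail}.
States satisfying E[retry → entered U entered]: {Prompt, Check, Fail}.

{Prompt, Check, Fail}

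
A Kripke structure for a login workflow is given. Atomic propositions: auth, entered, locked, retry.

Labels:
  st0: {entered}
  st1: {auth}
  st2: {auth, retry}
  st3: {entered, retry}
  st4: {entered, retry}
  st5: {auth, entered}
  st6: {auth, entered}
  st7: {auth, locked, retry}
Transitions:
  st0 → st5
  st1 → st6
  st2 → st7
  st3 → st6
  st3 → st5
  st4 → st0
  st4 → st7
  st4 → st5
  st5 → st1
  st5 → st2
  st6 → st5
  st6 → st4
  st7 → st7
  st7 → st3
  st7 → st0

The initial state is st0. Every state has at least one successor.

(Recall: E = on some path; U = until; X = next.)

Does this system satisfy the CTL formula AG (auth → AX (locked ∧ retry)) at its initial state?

States satisfying auth → AX (locked ∧ retry): {st0, st2, st3, st4}.
States satisfying AG (auth → AX (locked ∧ retry)): ∅.
st1 is reachable from st0 and violates auth → AX (locked ∧ retry), so AG fails at st0.
st0 ∉ Sat(AG (auth → AX (locked ∧ retry))).

No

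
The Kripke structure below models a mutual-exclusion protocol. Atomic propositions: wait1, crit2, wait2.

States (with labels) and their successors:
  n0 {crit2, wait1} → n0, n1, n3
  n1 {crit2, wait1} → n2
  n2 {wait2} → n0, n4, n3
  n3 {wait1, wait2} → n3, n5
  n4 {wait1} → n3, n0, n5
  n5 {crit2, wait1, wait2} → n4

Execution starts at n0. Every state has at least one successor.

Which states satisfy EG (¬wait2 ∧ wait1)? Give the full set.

{n0, n4}

States satisfying ¬wait2 ∧ wait1: {n0, n1, n4}.
States satisfying EG (¬wait2 ∧ wait1): {n0, n4}.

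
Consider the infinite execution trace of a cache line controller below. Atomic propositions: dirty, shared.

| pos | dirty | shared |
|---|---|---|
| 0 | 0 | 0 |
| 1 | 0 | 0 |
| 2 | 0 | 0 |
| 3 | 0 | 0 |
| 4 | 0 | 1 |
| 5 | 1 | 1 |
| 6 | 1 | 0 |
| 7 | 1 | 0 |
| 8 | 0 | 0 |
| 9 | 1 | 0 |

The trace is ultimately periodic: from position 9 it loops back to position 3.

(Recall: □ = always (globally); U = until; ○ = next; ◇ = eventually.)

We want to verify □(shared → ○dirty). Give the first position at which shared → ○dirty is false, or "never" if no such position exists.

never

shared → ○dirty holds at every position 0..9, and those are all the positions the trace ever visits, so the invariant □(shared → ○dirty) is never violated.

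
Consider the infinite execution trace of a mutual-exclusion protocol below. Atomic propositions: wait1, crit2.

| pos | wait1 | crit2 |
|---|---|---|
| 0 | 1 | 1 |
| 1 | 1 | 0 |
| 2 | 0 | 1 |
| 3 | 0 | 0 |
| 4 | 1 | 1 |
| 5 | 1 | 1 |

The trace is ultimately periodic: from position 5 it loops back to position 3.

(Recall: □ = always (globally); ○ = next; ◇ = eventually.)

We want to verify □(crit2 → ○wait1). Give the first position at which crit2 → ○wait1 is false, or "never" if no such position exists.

Check crit2 → ○wait1 at each position in order: 0 ✓, 1 ✓.
At position 2 the labels are {crit2} and the next position 3 has {}, so crit2 → ○wait1 is false there. This is the first violation.

2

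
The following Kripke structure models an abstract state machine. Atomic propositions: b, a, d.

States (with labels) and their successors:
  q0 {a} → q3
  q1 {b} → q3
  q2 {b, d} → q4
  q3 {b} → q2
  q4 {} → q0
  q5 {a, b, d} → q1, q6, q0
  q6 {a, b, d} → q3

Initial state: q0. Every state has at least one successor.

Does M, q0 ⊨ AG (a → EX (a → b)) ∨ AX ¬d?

Satisfied

States satisfying a → EX (a → b): {q0, q1, q2, q3, q4, q5, q6}.
States satisfying AG (a → EX (a → b)): {q0, q1, q2, q3, q4, q5, q6}.
States satisfying ¬d: {q0, q1, q3, q4}.
States satisfying AX ¬d: {q0, q1, q2, q4, q6}.
States satisfying AG (a → EX (a → b)) ∨ AX ¬d: {q0, q1, q2, q3, q4, q5, q6}.
q0 ∈ Sat(AG (a → EX (a → b)) ∨ AX ¬d).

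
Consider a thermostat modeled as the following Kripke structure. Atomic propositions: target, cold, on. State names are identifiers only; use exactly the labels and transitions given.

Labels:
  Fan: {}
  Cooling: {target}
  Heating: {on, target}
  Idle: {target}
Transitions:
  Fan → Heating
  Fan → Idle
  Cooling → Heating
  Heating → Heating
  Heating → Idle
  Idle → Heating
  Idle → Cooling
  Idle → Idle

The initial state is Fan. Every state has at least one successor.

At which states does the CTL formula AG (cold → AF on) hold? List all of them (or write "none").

{Fan, Cooling, Heating, Idle}

States satisfying cold → AF on: {Fan, Cooling, Heating, Idle}.
States satisfying AG (cold → AF on): {Fan, Cooling, Heating, Idle}.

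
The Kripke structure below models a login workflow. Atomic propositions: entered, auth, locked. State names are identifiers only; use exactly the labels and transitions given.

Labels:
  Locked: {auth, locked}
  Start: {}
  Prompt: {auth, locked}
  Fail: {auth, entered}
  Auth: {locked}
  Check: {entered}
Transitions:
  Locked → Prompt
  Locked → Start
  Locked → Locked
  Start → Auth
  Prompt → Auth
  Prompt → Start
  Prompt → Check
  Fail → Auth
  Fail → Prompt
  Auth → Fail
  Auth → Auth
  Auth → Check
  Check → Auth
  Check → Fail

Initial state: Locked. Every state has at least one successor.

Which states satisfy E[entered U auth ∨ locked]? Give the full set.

{Locked, Prompt, Fail, Auth, Check}

States satisfying entered: {Fail, Check}.
States satisfying auth ∨ locked: {Locked, Prompt, Fail, Auth}.
States satisfying E[entered U auth ∨ locked]: {Locked, Prompt, Fail, Auth, Check}.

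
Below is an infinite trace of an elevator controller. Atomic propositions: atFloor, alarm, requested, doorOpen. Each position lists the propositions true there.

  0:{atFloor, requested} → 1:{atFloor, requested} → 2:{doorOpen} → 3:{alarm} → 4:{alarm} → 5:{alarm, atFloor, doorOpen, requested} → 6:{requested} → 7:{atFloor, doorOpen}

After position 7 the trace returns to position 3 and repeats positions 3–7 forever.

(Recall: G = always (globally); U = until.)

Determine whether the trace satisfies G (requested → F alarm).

requested → F alarm holds at every position 0..7, and those are all positions ever visited, so G (requested → F alarm) holds.
Positions where requested holds: 0, 1, 5, 6.
Check F alarm at each: 0→ok, 1→ok, 5→ok, 6→ok.

Holds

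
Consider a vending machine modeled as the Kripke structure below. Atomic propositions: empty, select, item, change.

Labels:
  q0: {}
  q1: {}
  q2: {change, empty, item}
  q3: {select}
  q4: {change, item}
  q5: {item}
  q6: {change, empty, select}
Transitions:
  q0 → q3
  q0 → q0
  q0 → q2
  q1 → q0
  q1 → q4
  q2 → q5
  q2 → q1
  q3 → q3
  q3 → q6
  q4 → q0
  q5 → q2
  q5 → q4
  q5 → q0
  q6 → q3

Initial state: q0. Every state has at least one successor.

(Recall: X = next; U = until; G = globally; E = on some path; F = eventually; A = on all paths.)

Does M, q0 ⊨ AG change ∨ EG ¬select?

States satisfying change: {q2, q4, q6}.
States satisfying AG change: ∅.
States satisfying ¬select: {q0, q1, q2, q4, q5}.
States satisfying EG ¬select: {q0, q1, q2, q4, q5}.
States satisfying AG change ∨ EG ¬select: {q0, q1, q2, q4, q5}.
q0 ∈ Sat(AG change ∨ EG ¬select).

Satisfied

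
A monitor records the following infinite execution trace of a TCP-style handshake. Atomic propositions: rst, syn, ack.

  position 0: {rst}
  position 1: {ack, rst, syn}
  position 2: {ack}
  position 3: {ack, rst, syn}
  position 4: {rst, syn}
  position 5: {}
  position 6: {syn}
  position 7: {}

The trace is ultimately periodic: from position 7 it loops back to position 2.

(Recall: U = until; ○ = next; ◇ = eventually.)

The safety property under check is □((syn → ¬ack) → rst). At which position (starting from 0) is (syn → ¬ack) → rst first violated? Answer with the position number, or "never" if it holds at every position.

2

Check (syn → ¬ack) → rst at each position in order: 0 ✓, 1 ✓.
At position 2 the labels are {ack}, so (syn → ¬ack) → rst is false there. This is the first violation.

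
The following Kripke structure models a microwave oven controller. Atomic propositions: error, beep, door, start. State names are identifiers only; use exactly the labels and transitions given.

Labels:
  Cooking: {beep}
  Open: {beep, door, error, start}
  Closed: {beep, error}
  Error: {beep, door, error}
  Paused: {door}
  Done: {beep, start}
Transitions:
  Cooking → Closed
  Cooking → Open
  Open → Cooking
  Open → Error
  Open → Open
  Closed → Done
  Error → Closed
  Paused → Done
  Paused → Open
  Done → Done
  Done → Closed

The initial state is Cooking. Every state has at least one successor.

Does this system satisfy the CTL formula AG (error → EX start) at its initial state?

States satisfying error → EX start: {Cooking, Open, Closed, Paused, Done}.
States satisfying AG (error → EX start): {Closed, Done}.
Error is reachable from Cooking and violates error → EX start, so AG fails at Cooking.
Cooking ∉ Sat(AG (error → EX start)).

Violated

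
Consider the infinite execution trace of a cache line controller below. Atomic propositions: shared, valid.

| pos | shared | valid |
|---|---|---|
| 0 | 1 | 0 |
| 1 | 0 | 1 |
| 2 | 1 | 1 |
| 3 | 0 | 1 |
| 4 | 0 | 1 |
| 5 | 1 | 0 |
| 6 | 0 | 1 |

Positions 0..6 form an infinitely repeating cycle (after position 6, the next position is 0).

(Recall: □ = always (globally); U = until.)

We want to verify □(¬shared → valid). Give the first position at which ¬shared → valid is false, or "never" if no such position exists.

never

¬shared → valid holds at every position 0..6, and those are all the positions the trace ever visits, so the invariant □(¬shared → valid) is never violated.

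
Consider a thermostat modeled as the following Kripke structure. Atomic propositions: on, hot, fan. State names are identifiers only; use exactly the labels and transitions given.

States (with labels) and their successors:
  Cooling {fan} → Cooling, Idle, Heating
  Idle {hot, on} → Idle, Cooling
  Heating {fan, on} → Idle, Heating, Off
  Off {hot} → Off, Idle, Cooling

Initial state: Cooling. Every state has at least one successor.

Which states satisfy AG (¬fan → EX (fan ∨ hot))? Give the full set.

{Cooling, Idle, Heating, Off}

States satisfying ¬fan → EX (fan ∨ hot): {Cooling, Idle, Heating, Off}.
States satisfying AG (¬fan → EX (fan ∨ hot)): {Cooling, Idle, Heating, Off}.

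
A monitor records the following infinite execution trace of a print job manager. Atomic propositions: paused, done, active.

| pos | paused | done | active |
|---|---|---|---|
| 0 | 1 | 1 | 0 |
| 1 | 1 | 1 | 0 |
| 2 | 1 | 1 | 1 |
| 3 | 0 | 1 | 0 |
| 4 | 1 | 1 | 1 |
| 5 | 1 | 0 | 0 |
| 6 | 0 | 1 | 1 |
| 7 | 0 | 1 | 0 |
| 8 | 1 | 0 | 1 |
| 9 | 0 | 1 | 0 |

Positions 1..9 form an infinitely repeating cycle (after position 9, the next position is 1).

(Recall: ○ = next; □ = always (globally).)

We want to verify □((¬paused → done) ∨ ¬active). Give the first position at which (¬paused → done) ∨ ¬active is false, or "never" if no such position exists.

(¬paused → done) ∨ ¬active holds at every position 0..9, and those are all the positions the trace ever visits, so the invariant □((¬paused → done) ∨ ¬active) is never violated.

never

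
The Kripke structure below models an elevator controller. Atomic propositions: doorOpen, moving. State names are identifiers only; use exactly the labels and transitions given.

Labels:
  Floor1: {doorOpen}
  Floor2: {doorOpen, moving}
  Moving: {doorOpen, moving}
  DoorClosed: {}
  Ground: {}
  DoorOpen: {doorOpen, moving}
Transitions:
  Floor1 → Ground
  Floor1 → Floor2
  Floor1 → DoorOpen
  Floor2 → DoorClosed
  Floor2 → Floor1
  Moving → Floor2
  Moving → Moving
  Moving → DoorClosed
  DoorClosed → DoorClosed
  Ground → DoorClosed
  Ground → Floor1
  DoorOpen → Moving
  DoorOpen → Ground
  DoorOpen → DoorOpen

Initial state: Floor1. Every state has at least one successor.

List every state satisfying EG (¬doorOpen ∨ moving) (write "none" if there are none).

{Floor2, Moving, DoorClosed, Ground, DoorOpen}

States satisfying ¬doorOpen ∨ moving: {Floor2, Moving, DoorClosed, Ground, DoorOpen}.
States satisfying EG (¬doorOpen ∨ moving): {Floor2, Moving, DoorClosed, Ground, DoorOpen}.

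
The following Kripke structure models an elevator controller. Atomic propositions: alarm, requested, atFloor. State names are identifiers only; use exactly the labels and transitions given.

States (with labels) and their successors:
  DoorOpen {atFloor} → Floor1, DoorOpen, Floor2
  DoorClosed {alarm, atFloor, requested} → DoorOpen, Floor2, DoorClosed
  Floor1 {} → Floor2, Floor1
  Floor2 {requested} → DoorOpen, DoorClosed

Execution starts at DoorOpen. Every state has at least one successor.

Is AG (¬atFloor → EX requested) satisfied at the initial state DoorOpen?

Yes

States satisfying ¬atFloor → EX requested: {DoorOpen, DoorClosed, Floor1, Floor2}.
States satisfying AG (¬atFloor → EX requested): {DoorOpen, DoorClosed, Floor1, Floor2}.
Every state reachable from DoorOpen satisfies ¬atFloor → EX requested.
DoorOpen ∈ Sat(AG (¬atFloor → EX requested)).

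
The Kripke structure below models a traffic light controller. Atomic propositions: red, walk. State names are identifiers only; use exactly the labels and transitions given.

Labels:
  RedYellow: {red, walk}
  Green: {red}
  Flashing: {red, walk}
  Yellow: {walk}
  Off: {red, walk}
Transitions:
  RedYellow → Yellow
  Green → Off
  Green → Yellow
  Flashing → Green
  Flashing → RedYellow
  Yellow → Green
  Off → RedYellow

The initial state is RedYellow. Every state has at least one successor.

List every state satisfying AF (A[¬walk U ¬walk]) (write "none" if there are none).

{RedYellow, Green, Flashing, Yellow, Off}

States satisfying A[¬walk U ¬walk]: {Green}.
States satisfying AF (A[¬walk U ¬walk]): {RedYellow, Green, Flashing, Yellow, Off}.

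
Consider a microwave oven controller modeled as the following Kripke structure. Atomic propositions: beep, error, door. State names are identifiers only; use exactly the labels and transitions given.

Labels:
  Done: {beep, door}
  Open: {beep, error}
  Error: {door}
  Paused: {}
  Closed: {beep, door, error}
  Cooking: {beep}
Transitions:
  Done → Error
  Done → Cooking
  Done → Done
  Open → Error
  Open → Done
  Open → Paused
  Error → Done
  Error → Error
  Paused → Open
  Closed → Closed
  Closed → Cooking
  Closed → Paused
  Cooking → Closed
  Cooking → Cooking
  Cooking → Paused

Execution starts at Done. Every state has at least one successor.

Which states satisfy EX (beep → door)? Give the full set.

{Done, Open, Error, Closed, Cooking}

States satisfying beep → door: {Done, Error, Paused, Closed}.
States satisfying EX (beep → door): {Done, Open, Error, Closed, Cooking}.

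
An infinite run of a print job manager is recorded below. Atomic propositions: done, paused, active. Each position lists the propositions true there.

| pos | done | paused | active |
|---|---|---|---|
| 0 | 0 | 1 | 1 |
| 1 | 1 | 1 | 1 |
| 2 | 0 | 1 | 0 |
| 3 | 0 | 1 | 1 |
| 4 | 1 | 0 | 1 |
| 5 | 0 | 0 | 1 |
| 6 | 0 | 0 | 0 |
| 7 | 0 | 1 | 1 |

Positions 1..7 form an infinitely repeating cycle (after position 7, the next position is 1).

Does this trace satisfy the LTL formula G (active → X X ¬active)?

No

active → X X ¬active must hold at every position from 0 onward. It fails at position 1, so G (active → X X ¬active) is false.
Positions where active holds: 0, 1, 3, 4, 5, 7.
Check X X ¬active at each: 0→ok, 1→fails, 3→fails, 4→ok, 5→fails, 7→ok.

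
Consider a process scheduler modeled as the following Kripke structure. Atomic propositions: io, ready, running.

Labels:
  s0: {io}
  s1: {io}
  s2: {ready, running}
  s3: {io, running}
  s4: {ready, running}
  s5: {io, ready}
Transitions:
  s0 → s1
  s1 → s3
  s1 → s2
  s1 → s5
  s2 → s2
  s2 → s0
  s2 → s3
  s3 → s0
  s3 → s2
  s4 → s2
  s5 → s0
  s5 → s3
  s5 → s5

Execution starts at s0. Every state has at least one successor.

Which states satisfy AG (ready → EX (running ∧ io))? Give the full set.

{s0, s1, s2, s3, s5}

States satisfying ready → EX (running ∧ io): {s0, s1, s2, s3, s5}.
States satisfying AG (ready → EX (running ∧ io)): {s0, s1, s2, s3, s5}.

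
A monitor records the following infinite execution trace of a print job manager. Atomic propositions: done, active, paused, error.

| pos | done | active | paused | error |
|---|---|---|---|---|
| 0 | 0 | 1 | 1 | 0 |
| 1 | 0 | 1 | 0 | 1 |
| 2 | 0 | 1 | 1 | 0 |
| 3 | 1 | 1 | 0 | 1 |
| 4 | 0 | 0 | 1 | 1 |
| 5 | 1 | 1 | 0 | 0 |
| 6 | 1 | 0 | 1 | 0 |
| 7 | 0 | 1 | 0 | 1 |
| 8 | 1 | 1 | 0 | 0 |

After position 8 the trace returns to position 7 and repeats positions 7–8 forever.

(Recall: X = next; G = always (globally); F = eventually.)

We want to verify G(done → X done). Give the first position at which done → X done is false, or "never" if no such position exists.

3

Check done → X done at each position in order: 0 ✓, 1 ✓, 2 ✓.
At position 3 the labels are {active, done, error} and the next position 4 has {error, paused}, so done → X done is false there. This is the first violation.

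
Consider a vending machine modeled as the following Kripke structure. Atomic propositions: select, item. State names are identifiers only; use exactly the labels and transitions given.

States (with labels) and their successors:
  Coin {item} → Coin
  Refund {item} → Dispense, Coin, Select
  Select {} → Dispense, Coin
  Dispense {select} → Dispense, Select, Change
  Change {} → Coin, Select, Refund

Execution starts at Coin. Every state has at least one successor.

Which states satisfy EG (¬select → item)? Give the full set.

States satisfying ¬select → item: {Coin, Refund, Dispense}.
States satisfying EG (¬select → item): {Coin, Refund, Dispense}.

{Coin, Refund, Dispense}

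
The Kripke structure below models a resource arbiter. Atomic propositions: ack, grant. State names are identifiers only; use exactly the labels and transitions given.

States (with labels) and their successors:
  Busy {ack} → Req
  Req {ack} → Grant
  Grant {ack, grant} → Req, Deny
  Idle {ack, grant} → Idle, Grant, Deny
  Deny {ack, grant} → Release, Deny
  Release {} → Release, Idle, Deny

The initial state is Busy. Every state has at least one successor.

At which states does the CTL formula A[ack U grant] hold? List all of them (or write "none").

States satisfying ack: {Busy, Req, Grant, Idle, Deny}.
States satisfying grant: {Grant, Idle, Deny}.
States satisfying A[ack U grant]: {Busy, Req, Grant, Idle, Deny}.

{Busy, Req, Grant, Idle, Deny}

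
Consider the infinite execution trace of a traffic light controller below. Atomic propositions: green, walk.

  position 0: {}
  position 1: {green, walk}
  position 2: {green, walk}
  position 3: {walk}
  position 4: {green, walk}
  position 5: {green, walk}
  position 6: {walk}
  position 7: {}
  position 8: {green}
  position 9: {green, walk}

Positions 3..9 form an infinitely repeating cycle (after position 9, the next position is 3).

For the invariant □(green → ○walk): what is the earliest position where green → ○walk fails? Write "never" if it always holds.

green → ○walk holds at every position 0..9, and those are all the positions the trace ever visits, so the invariant □(green → ○walk) is never violated.

never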